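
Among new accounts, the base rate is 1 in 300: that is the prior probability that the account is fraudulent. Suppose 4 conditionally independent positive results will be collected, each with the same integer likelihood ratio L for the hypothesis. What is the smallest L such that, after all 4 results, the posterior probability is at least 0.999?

24

Prior odds = (1/300)/(299/300) = 1/299.
Target odds = 0.999/0.001 = 999.
Need L⁴ ≥ 999 ÷ (1/299) = 298701.
23⁴ = 279841 < 298701 ≤ 331776 = 24⁴, so L = 24.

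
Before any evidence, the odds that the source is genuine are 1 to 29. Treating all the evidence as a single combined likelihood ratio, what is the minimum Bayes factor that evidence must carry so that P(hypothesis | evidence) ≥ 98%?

1421

Prior odds = 1/29.
Target odds = 0.98/0.02 = 49.
Required Bayes factor = 49 ÷ (1/29) = 1421.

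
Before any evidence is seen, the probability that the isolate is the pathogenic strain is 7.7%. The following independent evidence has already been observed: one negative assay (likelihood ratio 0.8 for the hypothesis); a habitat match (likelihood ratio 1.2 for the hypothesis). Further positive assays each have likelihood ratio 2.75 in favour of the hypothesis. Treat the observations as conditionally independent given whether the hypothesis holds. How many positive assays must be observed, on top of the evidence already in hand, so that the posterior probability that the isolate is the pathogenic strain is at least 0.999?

10

Prior odds = 0.077/0.923 = 77/923.
Combined Bayes factor of the evidence already in hand = 0.8 × 1.2 = 0.96.
Odds after that evidence = (77/923) × 0.96 = 1848/23075.
Target odds = 0.999/0.001 = 999.
Need 2.75ⁿ ≥ 999 ÷ (1848/23075) = 7683975/616.
2.75⁹ ≈8994.86 falls short of 7683975/616 but 2.75¹⁰ ≈24735.9 reaches it, so n = 10.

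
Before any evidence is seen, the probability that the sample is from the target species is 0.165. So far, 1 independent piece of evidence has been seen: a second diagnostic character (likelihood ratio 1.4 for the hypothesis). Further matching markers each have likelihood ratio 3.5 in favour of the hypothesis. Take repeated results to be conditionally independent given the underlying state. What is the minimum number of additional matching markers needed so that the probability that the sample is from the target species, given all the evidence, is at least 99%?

5

Prior odds = 0.165/0.835 = 33/167.
Bayes factor of the evidence already in hand = 1.4.
Odds after that evidence = (33/167) × 1.4 = 231/835.
Target odds = 0.99/0.01 = 99.
Need 3.5ⁿ ≥ 99 ÷ (231/835) = 2505/7.
3.5⁴ = 150.0625 falls short of 2505/7 but 3.5⁵ = 525.21875 reaches it, so n = 5.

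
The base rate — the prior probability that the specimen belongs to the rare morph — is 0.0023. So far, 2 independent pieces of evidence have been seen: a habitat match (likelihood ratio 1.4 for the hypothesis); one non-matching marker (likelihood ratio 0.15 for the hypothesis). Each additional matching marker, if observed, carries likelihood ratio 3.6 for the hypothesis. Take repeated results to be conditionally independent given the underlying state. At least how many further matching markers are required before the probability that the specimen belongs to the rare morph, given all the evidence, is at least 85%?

8

Prior odds = 0.0023/0.9977 = 23/9977.
Combined Bayes factor of the evidence already in hand = 1.4 × 0.15 = 0.21.
Odds after that evidence = (23/9977) × 0.21 = 483/997700.
Target odds = 0.85/0.15 = 17/3.
Need 3.6ⁿ ≥ 17/3 ÷ (483/997700) = 16960900/1449.
3.6⁷ = 612220032/78125 falls short of 16960900/1449 but 3.6⁸ ≈28211.1 reaches it, so n = 8.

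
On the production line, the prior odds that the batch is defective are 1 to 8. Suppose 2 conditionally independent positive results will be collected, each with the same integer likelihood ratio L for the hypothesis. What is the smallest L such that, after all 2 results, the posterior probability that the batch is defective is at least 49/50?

Prior odds = 0.125.
Target odds = 0.98/0.02 = 49.
Need L² ≥ 49 ÷ 0.125 = 392.
19² = 361 < 392 ≤ 400 = 20², so L = 20.

20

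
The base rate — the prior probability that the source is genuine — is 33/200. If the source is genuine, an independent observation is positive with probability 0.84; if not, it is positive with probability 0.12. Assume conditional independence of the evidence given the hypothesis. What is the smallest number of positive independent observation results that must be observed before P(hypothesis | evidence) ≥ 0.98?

3

Prior odds = 0.165/0.835 = 33/167.
Likelihood ratio of a positive = 0.84/0.12 = 7.
Target posterior odds = 0.98/0.02 = 49.
Require 7ⁿ ≥ 49 ÷ (33/167) = 8183/33.
7² = 49 falls short of 8183/33 but 7³ = 343 reaches it, so n = 3.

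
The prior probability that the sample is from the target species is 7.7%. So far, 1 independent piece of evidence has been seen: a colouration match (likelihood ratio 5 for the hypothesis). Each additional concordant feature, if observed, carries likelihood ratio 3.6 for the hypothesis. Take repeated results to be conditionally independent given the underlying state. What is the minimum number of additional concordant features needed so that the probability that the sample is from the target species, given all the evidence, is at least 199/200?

5

Prior odds = 0.077/0.923 = 77/923.
Bayes factor of the evidence already in hand = 5.
Odds after that evidence = (77/923) × 5 = 385/923.
Target odds = 0.995/0.005 = 199.
Need 3.6ⁿ ≥ 199 ÷ (385/923) = 183677/385.
3.6⁴ = 167.9616 falls short of 183677/385 but 3.6⁵ = 604.66176 reaches it, so n = 5.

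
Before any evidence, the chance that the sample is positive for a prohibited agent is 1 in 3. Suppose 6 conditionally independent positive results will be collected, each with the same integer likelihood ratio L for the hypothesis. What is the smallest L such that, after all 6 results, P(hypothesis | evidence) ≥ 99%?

3

Prior odds = (1/3)/(2/3) = 0.5.
Target odds = 0.99/0.01 = 99.
Need L⁶ ≥ 99 ÷ 0.5 = 198.
2⁶ = 64 < 198 ≤ 729 = 3⁶, so L = 3.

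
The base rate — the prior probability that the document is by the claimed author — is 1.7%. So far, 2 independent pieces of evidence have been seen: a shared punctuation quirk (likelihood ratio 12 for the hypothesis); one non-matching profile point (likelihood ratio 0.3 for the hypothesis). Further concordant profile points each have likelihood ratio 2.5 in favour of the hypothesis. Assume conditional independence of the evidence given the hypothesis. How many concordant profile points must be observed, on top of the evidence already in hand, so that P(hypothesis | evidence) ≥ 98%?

Prior odds = 0.017/0.983 = 17/983.
Combined Bayes factor of the evidence already in hand = 12 × 0.3 = 3.6.
Odds after that evidence = (17/983) × 3.6 = 306/4915.
Target odds = 0.98/0.02 = 49.
Need 2.5ⁿ ≥ 49 ÷ (306/4915) = 240835/306.
2.5⁷ = 610.3515625 falls short of 240835/306 but 2.5⁸ = 390625/256 reaches it, so n = 8.

8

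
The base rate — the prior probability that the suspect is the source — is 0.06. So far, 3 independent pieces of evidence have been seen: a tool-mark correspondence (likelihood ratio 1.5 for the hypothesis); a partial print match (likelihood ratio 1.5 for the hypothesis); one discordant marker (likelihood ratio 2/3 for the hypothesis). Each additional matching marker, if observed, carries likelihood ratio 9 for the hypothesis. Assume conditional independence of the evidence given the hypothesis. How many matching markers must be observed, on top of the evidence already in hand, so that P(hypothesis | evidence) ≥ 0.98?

3

Prior odds = 0.06/0.94 = 3/47.
Combined Bayes factor of the evidence already in hand = 1.5 × 1.5 × (2/3) = 1.5.
Odds after that evidence = (3/47) × 1.5 = 9/94.
Target odds = 0.98/0.02 = 49.
Need 9ⁿ ≥ 49 ÷ (9/94) = 4606/9.
9² = 81 falls short of 4606/9 but 9³ = 729 reaches it, so n = 3.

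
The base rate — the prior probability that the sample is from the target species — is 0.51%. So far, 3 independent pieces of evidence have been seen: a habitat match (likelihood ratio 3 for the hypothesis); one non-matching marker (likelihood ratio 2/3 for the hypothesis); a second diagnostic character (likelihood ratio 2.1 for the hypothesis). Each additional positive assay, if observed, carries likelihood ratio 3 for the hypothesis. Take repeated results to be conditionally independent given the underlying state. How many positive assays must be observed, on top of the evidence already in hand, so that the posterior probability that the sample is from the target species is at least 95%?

7

Prior odds = 0.0051/0.9949 = 51/9949.
Combined Bayes factor of the evidence already in hand = 3 × (2/3) × 2.1 = 4.2.
Odds after that evidence = (51/9949) × 4.2 = 1071/49745.
Target odds = 0.95/0.05 = 19.
Need 3ⁿ ≥ 19 ÷ (1071/49745) = 945155/1071.
3⁶ = 729 falls short of 945155/1071 but 3⁷ = 2187 reaches it, so n = 7.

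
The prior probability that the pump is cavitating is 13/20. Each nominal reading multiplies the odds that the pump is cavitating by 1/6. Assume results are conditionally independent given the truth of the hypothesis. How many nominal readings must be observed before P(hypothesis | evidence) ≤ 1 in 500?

4

Prior odds: 0.65 ÷ 0.35 = 13/7.
Likelihood ratio per nominal reading = 1/6.
Target posterior odds = 0.002/0.998 = 1/499.
Need (13/7) × (1/6)ⁿ ≤ 1/499, i.e. (1/6)ⁿ ≤ 7/6487.
(1/6)³ = 1/216 is still above 7/6487 but (1/6)⁴ = 1/1296 is at or below it, so n = 4.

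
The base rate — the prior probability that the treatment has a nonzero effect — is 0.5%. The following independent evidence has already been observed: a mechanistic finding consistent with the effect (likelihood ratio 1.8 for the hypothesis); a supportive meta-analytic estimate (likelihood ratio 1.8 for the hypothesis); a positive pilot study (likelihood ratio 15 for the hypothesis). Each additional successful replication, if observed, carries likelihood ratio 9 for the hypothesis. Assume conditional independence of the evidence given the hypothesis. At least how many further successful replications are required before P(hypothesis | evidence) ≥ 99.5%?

Prior odds = 0.005/0.995 = 1/199.
Combined Bayes factor of the evidence already in hand = 1.8 × 1.8 × 15 = 48.6.
Odds after that evidence = (1/199) × 48.6 = 243/995.
Target odds = 0.995/0.005 = 199.
Need 9ⁿ ≥ 199 ÷ (243/995) = 198005/243.
9³ = 729 falls short of 198005/243 but 9⁴ = 6561 reaches it, so n = 4.

4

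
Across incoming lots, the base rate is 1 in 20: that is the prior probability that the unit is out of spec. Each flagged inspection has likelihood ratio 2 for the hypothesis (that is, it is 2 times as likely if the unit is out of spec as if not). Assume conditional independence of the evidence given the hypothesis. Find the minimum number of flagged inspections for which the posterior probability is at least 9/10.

8

Prior odds = 0.05/0.95 = 1/19.
Likelihood ratio per flagged inspection = 2.
Target posterior odds = 0.9/0.1 = 9.
Require 2ⁿ ≥ 9 ÷ (1/19) = 171.
2⁷ = 128 falls short of 171 but 2⁸ = 256 reaches it, so n = 8.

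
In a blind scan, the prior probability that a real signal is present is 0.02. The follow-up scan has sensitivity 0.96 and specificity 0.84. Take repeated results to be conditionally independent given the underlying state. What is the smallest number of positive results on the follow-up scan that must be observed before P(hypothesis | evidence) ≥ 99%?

Prior odds = 0.02/0.98 = 1/49.
False-positive rate = 1 − 0.84 = 0.16; likelihood ratio of a positive = 0.96/0.16 = 6.
Target odds: 0.99 ÷ 0.01 = 99.
Require 6ⁿ ≥ 99 ÷ (1/49) = 4851.
6⁴ = 1296 falls short of 4851 but 6⁵ = 7776 reaches it, so n = 5.

5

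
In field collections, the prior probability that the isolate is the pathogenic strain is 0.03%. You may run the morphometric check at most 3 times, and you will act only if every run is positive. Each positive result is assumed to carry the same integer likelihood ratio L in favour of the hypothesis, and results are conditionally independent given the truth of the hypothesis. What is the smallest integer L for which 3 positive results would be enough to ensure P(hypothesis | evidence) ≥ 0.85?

27

Prior odds = 0.0003/0.9997 = 3/9997.
Target odds = 0.85/0.15 = 17/3.
Need L³ ≥ 17/3 ÷ (3/9997) = 169949/9.
26³ = 17576 < 169949/9 ≤ 19683 = 27³, so L = 27.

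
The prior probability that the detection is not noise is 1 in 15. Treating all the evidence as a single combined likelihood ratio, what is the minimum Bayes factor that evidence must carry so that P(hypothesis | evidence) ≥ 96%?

336

Prior odds = (1/15)/(14/15) = 1/14.
Target odds = 0.96/0.04 = 24.
Required Bayes factor = 24 ÷ (1/14) = 336.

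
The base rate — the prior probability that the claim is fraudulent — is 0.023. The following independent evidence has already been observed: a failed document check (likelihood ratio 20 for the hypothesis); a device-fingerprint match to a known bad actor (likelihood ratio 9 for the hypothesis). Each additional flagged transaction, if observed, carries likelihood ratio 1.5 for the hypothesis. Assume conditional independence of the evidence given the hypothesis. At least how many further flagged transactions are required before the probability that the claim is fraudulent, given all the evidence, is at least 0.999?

14

Prior odds = 0.023/0.977 = 23/977.
Combined Bayes factor of the evidence already in hand = 20 × 9 = 180.
Odds after that evidence = (23/977) × 180 = 4140/977.
Target odds = 0.999/0.001 = 999.
Need 1.5ⁿ ≥ 999 ÷ (4140/977) = 108447/460.
1.5¹³ = 1594323/8192 falls short of 108447/460 but 1.5¹⁴ = 4782969/16384 reaches it, so n = 14.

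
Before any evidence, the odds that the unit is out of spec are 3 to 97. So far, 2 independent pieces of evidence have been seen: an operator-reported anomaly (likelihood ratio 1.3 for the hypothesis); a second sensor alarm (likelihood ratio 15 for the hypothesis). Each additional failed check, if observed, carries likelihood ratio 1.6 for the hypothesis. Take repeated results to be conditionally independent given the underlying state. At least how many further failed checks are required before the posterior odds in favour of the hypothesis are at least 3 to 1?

4

Prior odds = 3/97.
Combined Bayes factor of the evidence already in hand = 1.3 × 15 = 19.5.
Odds after that evidence = (3/97) × 19.5 = 117/194.
Target odds = 3.
Need 1.6ⁿ ≥ 3 ÷ (117/194) = 194/39.
1.6³ = 4.096 falls short of 194/39 but 1.6⁴ = 6.5536 reaches it, so n = 4.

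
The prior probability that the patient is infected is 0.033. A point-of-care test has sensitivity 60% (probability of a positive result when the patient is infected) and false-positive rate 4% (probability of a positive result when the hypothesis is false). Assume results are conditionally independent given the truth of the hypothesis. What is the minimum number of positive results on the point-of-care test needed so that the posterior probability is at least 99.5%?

4

Prior odds = 0.033/0.967 = 33/967.
Likelihood ratio of a positive result = 0.6/0.04 = 15.
Target posterior odds = 0.995/0.005 = 199.
Need (33/967) × 15ⁿ ≥ 199, i.e. 15ⁿ ≥ 192433/33.
15³ = 3375 falls short of 192433/33 but 15⁴ = 50625 reaches it, so n = 4.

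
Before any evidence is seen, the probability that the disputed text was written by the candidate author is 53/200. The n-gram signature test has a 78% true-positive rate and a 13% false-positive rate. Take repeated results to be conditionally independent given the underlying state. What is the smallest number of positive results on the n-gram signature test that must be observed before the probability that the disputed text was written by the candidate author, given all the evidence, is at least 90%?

Prior odds: 0.265 ÷ 0.735 = 53/147.
Likelihood ratio of a positive result = 0.78/0.13 = 6.
Target odds: 0.9 ÷ 0.1 = 9.
Need (53/147) × 6ⁿ ≥ 9, i.e. 6ⁿ ≥ 1323/53.
6¹ = 6 falls short of 1323/53 but 6² = 36 reaches it, so n = 2.

2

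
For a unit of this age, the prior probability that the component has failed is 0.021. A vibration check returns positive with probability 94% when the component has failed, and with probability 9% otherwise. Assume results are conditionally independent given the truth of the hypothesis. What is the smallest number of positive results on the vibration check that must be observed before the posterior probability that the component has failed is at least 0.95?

Prior odds = 0.021/0.979 = 21/979.
Likelihood ratio of a positive result = 0.94/0.09 = 94/9.
Target posterior odds = 0.95/0.05 = 19.
Need (21/979) × (94/9)ⁿ ≥ 19, i.e. (94/9)ⁿ ≥ 18601/21.
(94/9)² = 8836/81 falls short of 18601/21 but (94/9)³ = 830584/729 reaches it, so n = 3.

3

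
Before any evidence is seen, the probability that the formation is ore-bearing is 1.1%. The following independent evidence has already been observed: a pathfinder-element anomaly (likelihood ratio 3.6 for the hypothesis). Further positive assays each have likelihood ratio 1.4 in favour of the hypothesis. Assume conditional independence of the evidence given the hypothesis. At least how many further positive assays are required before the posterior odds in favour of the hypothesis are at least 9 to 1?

Prior odds = 0.011/0.989 = 11/989.
Bayes factor of the evidence already in hand = 3.6.
Odds after that evidence = (11/989) × 3.6 = 198/4945.
Target odds = 9.
Need 1.4ⁿ ≥ 9 ÷ (198/4945) = 4945/22.
1.4¹⁶ ≈217.795 falls short of 4945/22 but 1.4¹⁷ ≈304.913 reaches it, so n = 17.

17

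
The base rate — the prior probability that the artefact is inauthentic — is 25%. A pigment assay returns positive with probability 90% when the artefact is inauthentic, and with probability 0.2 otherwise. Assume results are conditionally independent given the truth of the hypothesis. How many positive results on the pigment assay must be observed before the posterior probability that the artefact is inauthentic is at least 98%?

Prior odds: 0.25 ÷ 0.75 = 1/3.
Likelihood ratio of a positive result = 0.9/0.2 = 4.5.
Target posterior odds = 0.98/0.02 = 49.
Require 4.5ⁿ ≥ 49 ÷ (1/3) = 147.
4.5³ = 91.125 falls short of 147 but 4.5⁴ = 410.0625 reaches it, so n = 4.

4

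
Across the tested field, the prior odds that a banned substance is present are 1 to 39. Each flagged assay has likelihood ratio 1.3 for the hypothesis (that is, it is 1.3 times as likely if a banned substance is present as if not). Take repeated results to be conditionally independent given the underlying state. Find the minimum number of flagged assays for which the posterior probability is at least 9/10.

23

Prior odds = 1/39.
Likelihood ratio per flagged assay = 1.3.
Target posterior odds = 0.9/0.1 = 9.
Need (1/39) × 1.3ⁿ ≥ 9, i.e. 1.3ⁿ ≥ 351.
1.3²² ≈321.184 falls short of 351 but 1.3²³ ≈417.539 reaches it, so n = 23.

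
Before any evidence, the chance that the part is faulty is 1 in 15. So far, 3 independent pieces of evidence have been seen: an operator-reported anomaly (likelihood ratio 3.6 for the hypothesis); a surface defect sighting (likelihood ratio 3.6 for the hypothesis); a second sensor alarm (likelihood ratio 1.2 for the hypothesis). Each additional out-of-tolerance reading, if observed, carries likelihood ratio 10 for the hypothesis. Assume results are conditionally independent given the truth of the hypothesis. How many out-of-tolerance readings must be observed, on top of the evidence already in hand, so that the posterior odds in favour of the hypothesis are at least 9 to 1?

Prior odds = (1/15)/(14/15) = 1/14.
Combined Bayes factor of the evidence already in hand = 3.6 × 3.6 × 1.2 = 15.552.
Odds after that evidence = (1/14) × 15.552 = 972/875.
Target odds = 9.
Need 10ⁿ ≥ 9 ÷ (972/875) = 875/108.
10¹ = 10, which meets the required 875/108; so n = 1.

1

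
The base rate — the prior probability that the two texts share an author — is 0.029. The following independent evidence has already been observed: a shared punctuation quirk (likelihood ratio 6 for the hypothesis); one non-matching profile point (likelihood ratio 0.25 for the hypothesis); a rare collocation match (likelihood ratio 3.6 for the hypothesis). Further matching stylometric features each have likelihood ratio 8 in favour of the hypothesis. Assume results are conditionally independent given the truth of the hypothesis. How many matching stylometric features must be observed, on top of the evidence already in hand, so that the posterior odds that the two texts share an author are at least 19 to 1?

3

Prior odds = 0.029/0.971 = 29/971.
Combined Bayes factor of the evidence already in hand = 6 × 0.25 × 3.6 = 5.4.
Odds after that evidence = (29/971) × 5.4 = 783/4855.
Target odds = 19.
Need 8ⁿ ≥ 19 ÷ (783/4855) = 92245/783.
8² = 64 falls short of 92245/783 but 8³ = 512 reaches it, so n = 3.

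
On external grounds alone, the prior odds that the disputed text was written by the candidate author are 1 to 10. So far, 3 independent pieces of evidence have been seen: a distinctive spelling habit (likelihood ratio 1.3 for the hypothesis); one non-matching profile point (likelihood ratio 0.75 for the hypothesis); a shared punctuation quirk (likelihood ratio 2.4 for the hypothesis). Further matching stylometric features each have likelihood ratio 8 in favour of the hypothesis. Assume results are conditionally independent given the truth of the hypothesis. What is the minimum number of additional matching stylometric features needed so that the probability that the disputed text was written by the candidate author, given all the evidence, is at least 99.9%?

Prior odds = 0.1.
Combined Bayes factor of the evidence already in hand = 1.3 × 0.75 × 2.4 = 2.34.
Odds after that evidence = 0.1 × 2.34 = 0.234.
Target odds = 0.999/0.001 = 999.
Need 8ⁿ ≥ 999 ÷ 0.234 = 55500/13.
8⁴ = 4096 falls short of 55500/13 but 8⁵ = 32768 reaches it, so n = 5.

5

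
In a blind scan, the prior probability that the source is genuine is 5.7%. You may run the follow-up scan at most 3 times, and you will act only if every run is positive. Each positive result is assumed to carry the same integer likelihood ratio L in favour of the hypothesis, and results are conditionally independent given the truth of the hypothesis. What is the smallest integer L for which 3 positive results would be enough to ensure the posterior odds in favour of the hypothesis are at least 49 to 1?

Prior odds = 0.057/0.943 = 57/943.
Target odds = 49.
Need L³ ≥ 49 ÷ (57/943) = 46207/57.
9³ = 729 < 46207/57 ≤ 1000 = 10³, so L = 10.

10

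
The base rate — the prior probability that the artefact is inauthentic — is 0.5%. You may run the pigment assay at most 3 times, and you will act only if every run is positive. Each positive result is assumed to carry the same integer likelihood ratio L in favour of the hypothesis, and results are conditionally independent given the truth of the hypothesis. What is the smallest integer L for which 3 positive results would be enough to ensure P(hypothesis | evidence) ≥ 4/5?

Prior odds = 0.005/0.995 = 1/199.
Target odds = 0.8/0.2 = 4.
Need L³ ≥ 4 ÷ (1/199) = 796.
9³ = 729 < 796 ≤ 1000 = 10³, so L = 10.

10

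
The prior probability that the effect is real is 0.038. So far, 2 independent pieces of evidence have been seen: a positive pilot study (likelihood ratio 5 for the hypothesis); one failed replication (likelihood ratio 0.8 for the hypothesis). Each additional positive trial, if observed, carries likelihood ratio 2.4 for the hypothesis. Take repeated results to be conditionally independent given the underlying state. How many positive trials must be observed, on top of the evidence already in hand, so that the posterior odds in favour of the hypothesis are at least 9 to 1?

Prior odds = 0.038/0.962 = 19/481.
Combined Bayes factor of the evidence already in hand = 5 × 0.8 = 4.
Odds after that evidence = (19/481) × 4 = 76/481.
Target odds = 9.
Need 2.4ⁿ ≥ 9 ÷ (76/481) = 4329/76.
2.4⁴ = 33.1776 falls short of 4329/76 but 2.4⁵ = 79.62624 reaches it, so n = 5.

5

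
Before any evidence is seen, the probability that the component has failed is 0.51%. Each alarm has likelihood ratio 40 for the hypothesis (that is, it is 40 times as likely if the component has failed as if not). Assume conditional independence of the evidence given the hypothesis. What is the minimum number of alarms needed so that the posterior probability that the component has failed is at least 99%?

Prior odds: 0.0051 ÷ 0.9949 = 51/9949.
Likelihood ratio per alarm = 40.
Target posterior odds = 0.99/0.01 = 99.
Need (51/9949) × 40ⁿ ≥ 99, i.e. 40ⁿ ≥ 328317/17.
40² = 1600 falls short of 328317/17 but 40³ = 64000 reaches it, so n = 3.

3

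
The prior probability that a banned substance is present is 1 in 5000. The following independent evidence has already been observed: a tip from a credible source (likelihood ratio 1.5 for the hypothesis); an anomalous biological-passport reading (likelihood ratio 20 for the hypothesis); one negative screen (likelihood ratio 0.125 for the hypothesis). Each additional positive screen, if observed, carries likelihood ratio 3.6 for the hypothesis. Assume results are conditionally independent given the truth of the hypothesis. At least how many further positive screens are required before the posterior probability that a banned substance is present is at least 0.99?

10

Prior odds = 0.0002/0.9998 = 1/4999.
Combined Bayes factor of the evidence already in hand = 1.5 × 20 × 0.125 = 3.75.
Odds after that evidence = (1/4999) × 3.75 = 15/19996.
Target odds = 0.99/0.01 = 99.
Need 3.6ⁿ ≥ 99 ÷ (15/19996) = 131973.6.
3.6⁹ ≈101560 falls short of 131973.6 but 3.6¹⁰ ≈365616 reaches it, so n = 10.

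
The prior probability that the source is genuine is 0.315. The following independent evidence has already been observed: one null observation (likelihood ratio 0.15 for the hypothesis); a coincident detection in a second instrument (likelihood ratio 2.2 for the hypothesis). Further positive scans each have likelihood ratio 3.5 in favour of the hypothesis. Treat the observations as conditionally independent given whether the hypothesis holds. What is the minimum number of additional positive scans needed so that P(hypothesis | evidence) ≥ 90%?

4

Prior odds = 0.315/0.685 = 63/137.
Combined Bayes factor of the evidence already in hand = 0.15 × 2.2 = 0.33.
Odds after that evidence = (63/137) × 0.33 = 2079/13700.
Target odds = 0.9/0.1 = 9.
Need 3.5ⁿ ≥ 9 ÷ (2079/13700) = 13700/231.
3.5³ = 42.875 falls short of 13700/231 but 3.5⁴ = 150.0625 reaches it, so n = 4.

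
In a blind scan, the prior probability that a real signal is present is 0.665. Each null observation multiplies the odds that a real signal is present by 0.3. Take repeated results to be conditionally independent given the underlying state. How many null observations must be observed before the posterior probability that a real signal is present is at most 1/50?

4

Prior odds = 0.665/0.335 = 133/67.
Likelihood ratio per null observation = 0.3.
Target posterior odds = 0.02/0.98 = 1/49.
Need (133/67) × 0.3ⁿ ≤ 1/49, i.e. 0.3ⁿ ≤ 67/6517.
0.3³ = 0.027 is still above 67/6517 but 0.3⁴ = 0.0081 is at or below it, so n = 4.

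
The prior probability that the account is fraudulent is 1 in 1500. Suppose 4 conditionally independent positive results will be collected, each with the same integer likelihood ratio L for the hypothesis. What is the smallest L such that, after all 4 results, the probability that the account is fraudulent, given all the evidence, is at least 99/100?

20

Prior odds = (1/1500)/(1499/1500) = 1/1499.
Target odds = 0.99/0.01 = 99.
Need L⁴ ≥ 99 ÷ (1/1499) = 148401.
19⁴ = 130321 < 148401 ≤ 160000 = 20⁴, so L = 20.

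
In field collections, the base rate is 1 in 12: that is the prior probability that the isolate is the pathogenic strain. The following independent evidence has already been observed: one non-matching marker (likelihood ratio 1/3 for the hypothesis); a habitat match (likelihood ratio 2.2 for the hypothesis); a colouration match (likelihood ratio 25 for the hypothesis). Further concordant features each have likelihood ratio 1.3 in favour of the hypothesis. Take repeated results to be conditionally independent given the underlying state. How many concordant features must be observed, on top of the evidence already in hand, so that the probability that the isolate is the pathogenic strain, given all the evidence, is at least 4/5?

Prior odds = (1/12)/(11/12) = 1/11.
Combined Bayes factor of the evidence already in hand = (1/3) × 2.2 × 25 = 55/3.
Odds after that evidence = (1/11) × 55/3 = 5/3.
Target odds = 0.8/0.2 = 4.
Need 1.3ⁿ ≥ 4 ÷ (5/3) = 2.4.
1.3³ = 2.197 falls short of 2.4 but 1.3⁴ = 2.8561 reaches it, so n = 4.

4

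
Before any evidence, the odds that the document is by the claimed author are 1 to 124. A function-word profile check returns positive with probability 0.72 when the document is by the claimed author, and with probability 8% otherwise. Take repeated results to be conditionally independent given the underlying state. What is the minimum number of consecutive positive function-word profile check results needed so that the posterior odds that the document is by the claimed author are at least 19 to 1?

4

Prior odds = 1/124.
Likelihood ratio of a positive result = 0.72/0.08 = 9.
Target odds = 19.
Need (1/124) × 9ⁿ ≥ 19, i.e. 9ⁿ ≥ 2356.
9³ = 729 falls short of 2356 but 9⁴ = 6561 reaches it, so n = 4.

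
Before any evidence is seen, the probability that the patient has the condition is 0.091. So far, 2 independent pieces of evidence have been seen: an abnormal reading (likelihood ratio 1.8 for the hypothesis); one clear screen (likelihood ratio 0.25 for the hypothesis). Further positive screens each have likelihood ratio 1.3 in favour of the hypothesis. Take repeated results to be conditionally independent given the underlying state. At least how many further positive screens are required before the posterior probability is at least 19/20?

Prior odds = 0.091/0.909 = 91/909.
Combined Bayes factor of the evidence already in hand = 1.8 × 0.25 = 0.45.
Odds after that evidence = (91/909) × 0.45 = 91/2020.
Target odds = 0.95/0.05 = 19.
Need 1.3ⁿ ≥ 19 ÷ (91/2020) = 38380/91.
1.3²³ ≈417.539 falls short of 38380/91 but 1.3²⁴ ≈542.801 reaches it, so n = 24.

24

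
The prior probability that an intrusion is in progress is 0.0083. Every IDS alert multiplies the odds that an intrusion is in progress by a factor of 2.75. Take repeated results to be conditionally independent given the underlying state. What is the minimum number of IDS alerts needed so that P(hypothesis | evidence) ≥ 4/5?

Prior odds = 0.0083/0.9917 = 83/9917.
Likelihood ratio per IDS alert = 2.75.
Target posterior odds = 0.8/0.2 = 4.
Require 2.75ⁿ ≥ 4 ÷ (83/9917) = 39668/83.
2.75⁶ = 1771561/4096 falls short of 39668/83 but 2.75⁷ = 19487171/16384 reaches it, so n = 7.

7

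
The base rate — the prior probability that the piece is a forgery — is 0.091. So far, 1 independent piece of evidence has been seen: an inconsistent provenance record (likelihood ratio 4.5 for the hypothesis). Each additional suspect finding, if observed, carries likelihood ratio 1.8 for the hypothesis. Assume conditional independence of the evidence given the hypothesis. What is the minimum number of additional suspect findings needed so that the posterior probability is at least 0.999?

Prior odds = 0.091/0.909 = 91/909.
Bayes factor of the evidence already in hand = 4.5.
Odds after that evidence = (91/909) × 4.5 = 91/202.
Target odds = 0.999/0.001 = 999.
Need 1.8ⁿ ≥ 999 ÷ (91/202) = 201798/91.
1.8¹³ ≈2082.3 falls short of 201798/91 but 1.8¹⁴ ≈3748.13 reaches it, so n = 14.

14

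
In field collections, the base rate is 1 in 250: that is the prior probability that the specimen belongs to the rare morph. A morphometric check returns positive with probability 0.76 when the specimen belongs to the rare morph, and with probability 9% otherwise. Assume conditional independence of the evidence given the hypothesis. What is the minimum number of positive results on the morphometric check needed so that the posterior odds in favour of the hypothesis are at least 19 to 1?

Prior odds = 0.004/0.996 = 1/249.
Likelihood ratio of a positive result = 0.76/0.09 = 76/9.
Target odds = 19.
Need (1/249) × (76/9)ⁿ ≥ 19, i.e. (76/9)ⁿ ≥ 4731.
(76/9)³ = 438976/729 falls short of 4731 but (76/9)⁴ = 33362176/6561 reaches it, so n = 4.

4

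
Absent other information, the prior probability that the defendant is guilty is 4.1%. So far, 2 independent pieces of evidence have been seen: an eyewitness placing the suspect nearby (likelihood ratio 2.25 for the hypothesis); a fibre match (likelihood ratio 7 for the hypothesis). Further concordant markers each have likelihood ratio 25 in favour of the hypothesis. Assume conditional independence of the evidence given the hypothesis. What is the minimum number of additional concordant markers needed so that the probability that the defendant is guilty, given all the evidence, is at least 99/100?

Prior odds = 0.041/0.959 = 41/959.
Combined Bayes factor of the evidence already in hand = 2.25 × 7 = 15.75.
Odds after that evidence = (41/959) × 15.75 = 369/548.
Target odds = 0.99/0.01 = 99.
Need 25ⁿ ≥ 99 ÷ (369/548) = 6028/41.
25¹ = 25 falls short of 6028/41 but 25² = 625 reaches it, so n = 2.

2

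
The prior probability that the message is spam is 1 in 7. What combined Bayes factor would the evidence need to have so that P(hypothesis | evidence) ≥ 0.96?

Prior odds = (1/7)/(6/7) = 1/6.
Target odds = 0.96/0.04 = 24.
Required Bayes factor = 24 ÷ (1/6) = 144.

144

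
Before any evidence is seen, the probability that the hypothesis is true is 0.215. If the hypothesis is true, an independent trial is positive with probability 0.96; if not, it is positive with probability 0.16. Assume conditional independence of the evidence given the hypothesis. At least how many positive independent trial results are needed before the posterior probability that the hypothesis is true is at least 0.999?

Prior odds: 0.215 ÷ 0.785 = 43/157.
Likelihood ratio of a positive = 0.96/0.16 = 6.
Target odds: 0.999 ÷ 0.001 = 999.
Require 6ⁿ ≥ 999 ÷ (43/157) = 156843/43.
6⁴ = 1296 falls short of 156843/43 but 6⁵ = 7776 reaches it, so n = 5.

5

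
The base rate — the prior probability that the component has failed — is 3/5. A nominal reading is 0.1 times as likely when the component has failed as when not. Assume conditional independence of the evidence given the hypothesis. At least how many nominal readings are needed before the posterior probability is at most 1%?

Prior odds: 0.6 ÷ 0.4 = 1.5.
Likelihood ratio per nominal reading = 0.1.
Target posterior odds = 0.01/0.99 = 1/99.
Need 1.5 × 0.1ⁿ ≤ 1/99, i.e. 0.1ⁿ ≤ 2/297.
0.1² = 0.01 is still above 2/297 but 0.1³ = 0.001 is at or below it, so n = 3.

3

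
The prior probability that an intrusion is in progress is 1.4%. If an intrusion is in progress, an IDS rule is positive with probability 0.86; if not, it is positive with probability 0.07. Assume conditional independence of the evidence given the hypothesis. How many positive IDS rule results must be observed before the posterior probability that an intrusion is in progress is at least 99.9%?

5

Prior odds = 0.014/0.986 = 7/493.
Likelihood ratio of a positive = 0.86/0.07 = 86/7.
Target odds: 0.999 ÷ 0.001 = 999.
Require (86/7)ⁿ ≥ 999 ÷ (7/493) = 492507/7.
(86/7)⁴ = 54700816/2401 falls short of 492507/7 but (86/7)⁵ ≈279899 reaches it, so n = 5.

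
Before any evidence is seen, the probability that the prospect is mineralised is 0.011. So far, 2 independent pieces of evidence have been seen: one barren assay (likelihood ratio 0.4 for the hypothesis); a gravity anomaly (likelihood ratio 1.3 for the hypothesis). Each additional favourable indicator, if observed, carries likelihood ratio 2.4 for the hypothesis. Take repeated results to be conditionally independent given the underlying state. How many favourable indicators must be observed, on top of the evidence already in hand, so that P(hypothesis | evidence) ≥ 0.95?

10

Prior odds = 0.011/0.989 = 11/989.
Combined Bayes factor of the evidence already in hand = 0.4 × 1.3 = 0.52.
Odds after that evidence = (11/989) × 0.52 = 143/24725.
Target odds = 0.95/0.05 = 19.
Need 2.4ⁿ ≥ 19 ÷ (143/24725) = 469775/143.
2.4⁹ ≈2641.81 falls short of 469775/143 but 2.4¹⁰ ≈6340.34 reaches it, so n = 10.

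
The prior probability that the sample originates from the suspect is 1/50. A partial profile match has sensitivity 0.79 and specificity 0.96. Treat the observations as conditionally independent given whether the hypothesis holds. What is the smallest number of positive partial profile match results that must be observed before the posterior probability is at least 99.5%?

Prior odds: 0.02 ÷ 0.98 = 1/49.
False-positive rate = 1 − 0.96 = 0.04; likelihood ratio of a positive = 0.79/0.04 = 19.75.
Target posterior odds = 0.995/0.005 = 199.
Require 19.75ⁿ ≥ 199 ÷ (1/49) = 9751.
19.75³ = 7703.734375 falls short of 9751 but 19.75⁴ = 38950081/256 reaches it, so n = 4.

4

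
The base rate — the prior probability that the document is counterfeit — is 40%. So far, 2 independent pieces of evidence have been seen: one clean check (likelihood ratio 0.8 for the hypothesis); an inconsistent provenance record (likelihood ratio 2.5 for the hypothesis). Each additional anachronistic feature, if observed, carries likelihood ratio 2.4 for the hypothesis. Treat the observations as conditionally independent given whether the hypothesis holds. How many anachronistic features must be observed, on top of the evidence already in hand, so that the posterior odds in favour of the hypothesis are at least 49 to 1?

5

Prior odds = 0.4/0.6 = 2/3.
Combined Bayes factor of the evidence already in hand = 0.8 × 2.5 = 2.
Odds after that evidence = (2/3) × 2 = 4/3.
Target odds = 49.
Need 2.4ⁿ ≥ 49 ÷ (4/3) = 36.75.
2.4⁴ = 33.1776 falls short of 36.75 but 2.4⁵ = 79.62624 reaches it, so n = 5.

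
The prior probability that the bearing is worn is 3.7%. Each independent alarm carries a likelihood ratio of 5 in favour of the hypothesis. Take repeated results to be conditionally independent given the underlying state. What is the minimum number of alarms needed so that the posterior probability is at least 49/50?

Prior odds = 0.037/0.963 = 37/963.
Likelihood ratio per alarm = 5.
Target odds: 0.98 ÷ 0.02 = 49.
Need (37/963) × 5ⁿ ≥ 49, i.e. 5ⁿ ≥ 47187/37.
5⁴ = 625 falls short of 47187/37 but 5⁵ = 3125 reaches it, so n = 5.

5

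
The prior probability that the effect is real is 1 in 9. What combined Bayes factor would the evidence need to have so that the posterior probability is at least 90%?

Prior odds = (1/9)/(8/9) = 0.125.
Target odds = 0.9/0.1 = 9.
Required Bayes factor = 9 ÷ 0.125 = 72.

72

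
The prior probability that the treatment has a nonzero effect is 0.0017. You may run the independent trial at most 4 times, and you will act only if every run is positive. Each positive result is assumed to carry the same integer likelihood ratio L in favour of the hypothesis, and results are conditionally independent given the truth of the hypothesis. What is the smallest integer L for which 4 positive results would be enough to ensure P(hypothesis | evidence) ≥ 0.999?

Prior odds = 0.0017/0.9983 = 17/9983.
Target odds = 0.999/0.001 = 999.
Need L⁴ ≥ 999 ÷ (17/9983) = 9973017/17.
27⁴ = 531441 < 9973017/17 ≤ 614656 = 28⁴, so L = 28.

28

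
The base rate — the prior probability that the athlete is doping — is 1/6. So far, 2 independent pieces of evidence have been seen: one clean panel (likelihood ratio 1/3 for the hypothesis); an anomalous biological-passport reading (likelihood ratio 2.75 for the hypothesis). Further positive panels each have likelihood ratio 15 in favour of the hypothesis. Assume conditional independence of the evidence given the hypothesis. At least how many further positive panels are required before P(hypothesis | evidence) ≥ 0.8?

Prior odds = (1/6)/(5/6) = 0.2.
Combined Bayes factor of the evidence already in hand = (1/3) × 2.75 = 11/12.
Odds after that evidence = 0.2 × 11/12 = 11/60.
Target odds = 0.8/0.2 = 4.
Need 15ⁿ ≥ 4 ÷ (11/60) = 240/11.
15¹ = 15 falls short of 240/11 but 15² = 225 reaches it, so n = 2.

2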